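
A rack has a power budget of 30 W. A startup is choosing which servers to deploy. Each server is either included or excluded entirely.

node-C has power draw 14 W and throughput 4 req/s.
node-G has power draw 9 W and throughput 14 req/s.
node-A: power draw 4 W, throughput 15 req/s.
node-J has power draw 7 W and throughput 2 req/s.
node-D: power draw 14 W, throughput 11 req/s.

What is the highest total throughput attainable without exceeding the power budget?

node-C + node-G + node-A: power draw 14 + 9 + 4 = 27 ≤ 30, throughput 4 + 14 + 15 = 33.
node-G + node-A + node-D: power draw 9 + 4 + 14 = 27 ≤ 30, throughput 14 + 15 + 11 = 40.
Best is node-G, node-A, and node-D with total throughput 40.

40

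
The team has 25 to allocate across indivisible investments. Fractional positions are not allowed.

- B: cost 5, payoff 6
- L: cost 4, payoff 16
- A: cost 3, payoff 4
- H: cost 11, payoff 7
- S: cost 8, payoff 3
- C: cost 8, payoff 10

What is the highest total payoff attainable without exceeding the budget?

Allowing fractional choices, the relaxed optimum would be about 39.2, but investments are indivisible.
B + L + S + C: cost 5 + 4 + 8 + 8 = 25 ≤ 25, payoff 6 + 16 + 3 + 10 = 35.
B + L + A + C: cost 5 + 4 + 3 + 8 = 20 ≤ 25, payoff 6 + 16 + 4 + 10 = 36.
Best is B, L, A, and C with total payoff 36.

36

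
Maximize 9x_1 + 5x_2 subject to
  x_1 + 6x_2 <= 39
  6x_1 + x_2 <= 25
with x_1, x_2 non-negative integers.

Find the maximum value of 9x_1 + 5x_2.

57

(x_1,x_2)=(3,6) is feasible, giving 57.
(x_1,x_2)=(3,5) is feasible, giving 52.
(x_1,x_2)=(2,6) is feasible, giving 48.
(x_1,x_2)=(3,4) is feasible, giving 47.
No feasible integer point exceeds 57.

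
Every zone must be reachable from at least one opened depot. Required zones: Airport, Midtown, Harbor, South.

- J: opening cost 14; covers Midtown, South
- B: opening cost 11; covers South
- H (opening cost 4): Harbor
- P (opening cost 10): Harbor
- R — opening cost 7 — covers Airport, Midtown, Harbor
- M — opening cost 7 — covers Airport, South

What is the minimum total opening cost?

14

Choose R and M: together they cover Airport, Midtown, Harbor, South — every zone.
Total opening cost: 7 + 7 = 14.
No cover costs less than 14.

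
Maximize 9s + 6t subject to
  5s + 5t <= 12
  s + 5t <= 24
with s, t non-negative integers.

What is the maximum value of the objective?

18

(s,t)=(2,0): 5·2+5·0=10≤12, 1·2+5·0=2≤24, objective 18.
(s,t)=(1,1): 5·1+5·1=10≤12, 1·1+5·1=6≤24, objective 15.
(s,t)=(1,0): 5·1+5·0=5≤12, 1·1+5·0=1≤24, objective 9.
The best lattice point is (2,0), giving 18.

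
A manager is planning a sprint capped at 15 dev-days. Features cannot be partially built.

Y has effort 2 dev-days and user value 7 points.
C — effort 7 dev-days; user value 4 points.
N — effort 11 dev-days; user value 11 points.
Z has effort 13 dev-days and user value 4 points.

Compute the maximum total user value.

This is an integer program with binary decision variables.
Take Y and N: effort 2 + 11 = 13 ≤ 15, user value 7 + 11 = 18.
No other feasible combination does better.

18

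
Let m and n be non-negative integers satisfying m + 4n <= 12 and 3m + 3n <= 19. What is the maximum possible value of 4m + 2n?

Relaxing integrality, the LP optimum is 25.33 at (m,n) = (6.33, 0), which is not an integer point.
(m,n)=(6,0): 1·6+4·0=6≤12, 3·6+3·0=18≤19, objective 24.
(m,n)=(5,1): 1·5+4·1=9≤12, 3·5+3·1=18≤19, objective 22.
(m,n)=(5,0): 1·5+4·0=5≤12, 3·5+3·0=15≤19, objective 20.
No feasible integer point exceeds 24.

24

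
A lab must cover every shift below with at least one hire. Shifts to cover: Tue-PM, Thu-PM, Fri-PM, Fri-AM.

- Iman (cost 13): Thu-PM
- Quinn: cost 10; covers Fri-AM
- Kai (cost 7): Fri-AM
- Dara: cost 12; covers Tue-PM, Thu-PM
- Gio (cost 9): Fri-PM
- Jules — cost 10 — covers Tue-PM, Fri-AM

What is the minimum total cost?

28

This is a weighted set-cover instance.
Choose Kai, Dara, and Gio: together they cover Tue-PM, Thu-PM, Fri-PM, Fri-AM — every shift.
Total cost: 7 + 12 + 9 = 28.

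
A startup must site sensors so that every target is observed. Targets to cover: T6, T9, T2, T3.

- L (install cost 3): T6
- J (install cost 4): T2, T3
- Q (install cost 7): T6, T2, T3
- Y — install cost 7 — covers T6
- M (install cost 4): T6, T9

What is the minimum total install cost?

Choose J and M: together they cover T6, T9, T2, T3 — every target.
Total install cost: 4 + 4 = 8.
No cover costs less than 8.

8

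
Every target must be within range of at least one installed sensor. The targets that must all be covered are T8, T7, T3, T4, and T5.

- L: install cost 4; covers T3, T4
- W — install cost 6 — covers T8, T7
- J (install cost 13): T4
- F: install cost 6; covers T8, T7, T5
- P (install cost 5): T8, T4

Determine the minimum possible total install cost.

10

This is a weighted set-cover instance.
Choose L and F: together they cover T8, T7, T3, T4, T5 — every target.
Total install cost: 4 + 6 = 10.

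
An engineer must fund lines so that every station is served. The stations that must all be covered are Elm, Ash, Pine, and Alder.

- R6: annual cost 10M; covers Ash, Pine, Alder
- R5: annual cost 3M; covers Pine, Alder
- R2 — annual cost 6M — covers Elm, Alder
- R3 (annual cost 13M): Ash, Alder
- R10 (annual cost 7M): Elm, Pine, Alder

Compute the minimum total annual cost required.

This is a weighted set-cover instance.
The greedy cost-per-new-station heuristic would pick R5, R2, and R6 for 19, but a cheaper cover exists.
Choose R6 and R2: together they cover Elm, Ash, Pine, Alder — every station.
Total annual cost: 10 + 6 = 16.
No cover costs less than 16.

16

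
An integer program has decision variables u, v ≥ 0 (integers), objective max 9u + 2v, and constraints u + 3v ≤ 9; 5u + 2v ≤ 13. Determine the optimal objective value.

Relaxing integrality, the LP optimum is 23.40 at (u,v) = (2.6, 0), which is not an integer point.
(u,v)=(2,1): 1·2+3·1=5≤9, 5·2+2·1=12≤13, objective 20.
(u,v)=(2,0): 1·2+3·0=2≤9, 5·2+2·0=10≤13, objective 18.
(u,v)=(1,2): 1·1+3·2=7≤9, 5·1+2·2=9≤13, objective 13.
No feasible integer point exceeds 20.

20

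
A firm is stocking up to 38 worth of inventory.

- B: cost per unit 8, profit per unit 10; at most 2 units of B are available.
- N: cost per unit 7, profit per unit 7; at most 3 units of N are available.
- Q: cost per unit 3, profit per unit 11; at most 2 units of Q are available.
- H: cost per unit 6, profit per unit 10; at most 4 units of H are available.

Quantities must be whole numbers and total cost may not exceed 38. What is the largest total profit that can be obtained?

72

Q has the best ratio (11/3); taking only Q gives at most 2×11 = 22 (stopped by the supply cap of 2).
Mixing does better — 1×B, 2×Q, and 4×H: cost 38 ≤ 38, profit 1·10 + 2·11 + 4·10 = 72.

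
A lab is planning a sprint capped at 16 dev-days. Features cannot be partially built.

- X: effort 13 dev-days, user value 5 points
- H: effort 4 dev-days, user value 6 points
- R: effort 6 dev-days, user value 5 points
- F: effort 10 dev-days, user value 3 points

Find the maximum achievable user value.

This is an integer program with binary decision variables.
H + R: effort 4 + 6 = 10 ≤ 16, user value 6 + 5 = 11.
H + F: effort 4 + 10 = 14 ≤ 16, user value 6 + 3 = 9.
Best is H and R with total user value 11.

11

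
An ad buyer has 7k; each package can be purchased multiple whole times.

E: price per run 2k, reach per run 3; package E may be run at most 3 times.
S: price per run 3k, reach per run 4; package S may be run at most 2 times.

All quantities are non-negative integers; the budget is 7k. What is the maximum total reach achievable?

10

E has the best ratio (3/2); taking only E gives at most 3×3 = 9 (stopped by the price limit).
Mixing does better — 2×E and 1×S: price 7 ≤ 7, reach 2·3 + 1·4 = 10.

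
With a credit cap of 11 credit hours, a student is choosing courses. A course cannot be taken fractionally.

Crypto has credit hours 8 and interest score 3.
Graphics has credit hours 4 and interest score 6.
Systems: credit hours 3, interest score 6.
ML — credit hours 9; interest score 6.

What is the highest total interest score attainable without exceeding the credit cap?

This is a 0-1 knapsack instance.
Take Graphics and Systems: credit hours 4 + 3 = 7 ≤ 11, interest score 6 + 6 = 12.
No other feasible combination does better.

12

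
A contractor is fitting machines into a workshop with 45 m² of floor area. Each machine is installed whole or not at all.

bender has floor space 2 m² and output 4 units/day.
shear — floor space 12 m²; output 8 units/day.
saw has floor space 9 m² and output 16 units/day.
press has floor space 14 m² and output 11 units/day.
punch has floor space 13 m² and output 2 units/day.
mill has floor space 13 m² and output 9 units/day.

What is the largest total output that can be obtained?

40

bender + saw + press + mill: floor space 2 + 9 + 14 + 13 = 38 ≤ 45, output 4 + 16 + 11 + 9 = 40.
bender + shear + saw + press: floor space 2 + 12 + 9 + 14 = 37 ≤ 45, output 4 + 8 + 16 + 11 = 39.
bender + shear + saw + mill: floor space 2 + 12 + 9 + 13 = 36 ≤ 45, output 4 + 8 + 16 + 9 = 37.
Best is bender, saw, press, and mill with total output 40.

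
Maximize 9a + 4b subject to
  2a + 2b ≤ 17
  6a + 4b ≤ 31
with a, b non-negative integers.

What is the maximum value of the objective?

45

Relaxing integrality, the LP optimum is 46.50 at (a,b) = (5.17, 0), which is not an integer point.
(a,b)=(5,0) is feasible, giving 45.
(a,b)=(4,1) is feasible, giving 40.
(a,b)=(4,0) is feasible, giving 36.
Maximum is 45 at (a,b)=(5,0).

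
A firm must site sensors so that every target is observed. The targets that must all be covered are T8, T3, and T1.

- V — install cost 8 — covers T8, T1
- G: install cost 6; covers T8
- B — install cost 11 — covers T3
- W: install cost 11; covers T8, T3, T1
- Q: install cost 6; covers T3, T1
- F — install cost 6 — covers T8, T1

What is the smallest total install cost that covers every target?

11

This is a weighted set-cover instance.
W alone covers T8, T3, T1 — every target.
Total install cost: 11.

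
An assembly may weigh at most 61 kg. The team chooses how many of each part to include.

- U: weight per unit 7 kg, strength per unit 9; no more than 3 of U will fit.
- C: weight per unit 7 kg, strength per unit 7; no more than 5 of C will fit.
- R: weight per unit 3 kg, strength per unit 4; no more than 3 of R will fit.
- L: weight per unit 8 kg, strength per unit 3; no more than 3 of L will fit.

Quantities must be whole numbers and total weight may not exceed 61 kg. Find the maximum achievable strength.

67

R has the best ratio (4/3); taking only R gives at most 3×4 = 12 (stopped by the supply cap of 3).
Mixing does better — 3×U, 4×C, and 3×R: weight 58 ≤ 61, strength 3·9 + 4·7 + 3·4 = 67.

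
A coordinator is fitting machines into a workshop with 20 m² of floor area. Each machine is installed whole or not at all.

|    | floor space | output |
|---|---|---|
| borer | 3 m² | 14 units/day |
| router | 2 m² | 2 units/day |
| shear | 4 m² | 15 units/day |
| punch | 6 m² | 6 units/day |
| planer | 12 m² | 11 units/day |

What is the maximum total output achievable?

40

This is a 0-1 knapsack instance.
Allowing fractional choices, the relaxed optimum would be about 41.6, but machines are indivisible.
borer + shear + punch: floor space 3 + 4 + 6 = 13 ≤ 20, output 14 + 15 + 6 = 35.
borer + router + shear + punch: floor space 3 + 2 + 4 + 6 = 15 ≤ 20, output 14 + 2 + 15 + 6 = 37.
borer + shear + planer: floor space 3 + 4 + 12 = 19 ≤ 20, output 14 + 15 + 11 = 40.
Best is borer, shear, and planer with total output 40.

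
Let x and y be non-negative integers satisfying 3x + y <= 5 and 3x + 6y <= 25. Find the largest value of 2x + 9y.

(x,y)=(0,4): 3·0+1·4=4≤5, 3·0+6·4=24≤25, objective 36.
(x,y)=(0,3): 3·0+1·3=3≤5, 3·0+6·3=18≤25, objective 27.
No feasible integer point exceeds 36.

36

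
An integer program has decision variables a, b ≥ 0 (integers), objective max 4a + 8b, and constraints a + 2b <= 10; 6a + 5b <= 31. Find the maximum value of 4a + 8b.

(a,b)=(0,5): 1·0+2·5=10≤10, 6·0+5·5=25≤31, objective 40.
(a,b)=(1,4): 1·1+2·4=9≤10, 6·1+5·4=26≤31, objective 36.
(a,b)=(0,4): 1·0+2·4=8≤10, 6·0+5·4=20≤31, objective 32.
Maximum is 40 at (a,b)=(0,5).

40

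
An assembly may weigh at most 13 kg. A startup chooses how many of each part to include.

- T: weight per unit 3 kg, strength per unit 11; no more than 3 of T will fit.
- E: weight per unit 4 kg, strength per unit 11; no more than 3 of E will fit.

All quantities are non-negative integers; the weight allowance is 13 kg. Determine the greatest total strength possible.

T has the best ratio (11/3); taking only T gives at most 3×11 = 33 (stopped by the supply cap of 3).
Mixing does better — 3×T and 1×E: weight 13 ≤ 13, strength 3·11 + 1·11 = 44.

44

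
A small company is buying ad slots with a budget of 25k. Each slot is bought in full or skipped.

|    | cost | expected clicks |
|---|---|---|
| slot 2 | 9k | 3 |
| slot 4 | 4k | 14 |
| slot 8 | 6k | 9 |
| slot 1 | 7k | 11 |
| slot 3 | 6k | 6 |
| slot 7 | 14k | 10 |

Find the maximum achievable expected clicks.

Treat it as a binary knapsack problem.
slot 4 + slot 8 + slot 1 + slot 3: cost 4 + 6 + 7 + 6 = 23 ≤ 25, expected clicks 14 + 9 + 11 + 6 = 40.
slot 4 + slot 1 + slot 7: cost 4 + 7 + 14 = 25 ≤ 25, expected clicks 14 + 11 + 10 = 35.
Best is slot 4, slot 8, slot 1, and slot 3 with total expected clicks 40.

40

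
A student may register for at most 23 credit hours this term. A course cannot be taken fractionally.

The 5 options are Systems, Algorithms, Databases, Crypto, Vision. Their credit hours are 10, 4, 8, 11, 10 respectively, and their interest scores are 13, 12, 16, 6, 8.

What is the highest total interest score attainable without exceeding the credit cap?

This is an integer program with binary decision variables.
Allowing fractional choices, the relaxed optimum would be about 41.8, but courses are indivisible.
Algorithms + Databases + Vision: credit hours 4 + 8 + 10 = 22 ≤ 23, interest score 12 + 16 + 8 = 36.
Algorithms + Databases + Crypto: credit hours 4 + 8 + 11 = 23 ≤ 23, interest score 12 + 16 + 6 = 34.
Systems + Algorithms + Databases: credit hours 10 + 4 + 8 = 22 ≤ 23, interest score 13 + 12 + 16 = 41.
Best is Systems, Algorithms, and Databases with total interest score 41.

41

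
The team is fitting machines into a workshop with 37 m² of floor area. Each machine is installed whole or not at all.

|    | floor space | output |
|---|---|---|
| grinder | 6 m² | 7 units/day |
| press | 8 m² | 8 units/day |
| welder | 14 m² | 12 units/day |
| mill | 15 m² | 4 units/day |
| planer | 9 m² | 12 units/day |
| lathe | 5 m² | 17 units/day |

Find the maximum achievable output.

Take press, welder, planer, and lathe: floor space 8 + 14 + 9 + 5 = 36 ≤ 37, output 8 + 12 + 12 + 17 = 49.
No other feasible combination does better.

49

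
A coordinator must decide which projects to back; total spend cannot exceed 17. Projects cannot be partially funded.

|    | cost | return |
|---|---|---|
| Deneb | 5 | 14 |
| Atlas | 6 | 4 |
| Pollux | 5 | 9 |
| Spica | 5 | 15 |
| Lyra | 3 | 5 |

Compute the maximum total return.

Treat it as a binary knapsack problem.
Allowing fractional choices, the relaxed optimum would be about 41.3, but projects are indivisible.
Deneb + Pollux + Spica: cost 5 + 5 + 5 = 15 ≤ 17, return 14 + 9 + 15 = 38.
Deneb + Spica + Lyra: cost 5 + 5 + 3 = 13 ≤ 17, return 14 + 15 + 5 = 34.
Deneb + Atlas + Spica: cost 5 + 6 + 5 = 16 ≤ 17, return 14 + 4 + 15 = 33.
Best is Deneb, Pollux, and Spica with total return 38.

38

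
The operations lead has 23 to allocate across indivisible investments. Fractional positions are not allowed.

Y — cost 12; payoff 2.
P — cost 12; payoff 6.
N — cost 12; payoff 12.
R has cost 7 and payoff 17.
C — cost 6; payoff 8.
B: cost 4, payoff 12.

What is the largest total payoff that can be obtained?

41

Allowing fractional choices, the relaxed optimum would be about 43.0, but investments are indivisible.
R + C + B: cost 7 + 6 + 4 = 17 ≤ 23, payoff 17 + 8 + 12 = 37.
N + R + B: cost 12 + 7 + 4 = 23 ≤ 23, payoff 12 + 17 + 12 = 41.
P + R + B: cost 12 + 7 + 4 = 23 ≤ 23, payoff 6 + 17 + 12 = 35.
Best is N, R, and B with total payoff 41.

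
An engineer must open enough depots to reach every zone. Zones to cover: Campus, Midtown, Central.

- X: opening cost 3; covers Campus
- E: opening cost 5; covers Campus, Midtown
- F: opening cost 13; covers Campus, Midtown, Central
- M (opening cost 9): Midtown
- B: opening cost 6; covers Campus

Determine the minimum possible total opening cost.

The greedy cost-per-new-zone heuristic would pick E and F for 18, but a cheaper cover exists.
F alone covers Campus, Midtown, Central — every zone.
Total opening cost: 13.
No cover costs less than 13.

13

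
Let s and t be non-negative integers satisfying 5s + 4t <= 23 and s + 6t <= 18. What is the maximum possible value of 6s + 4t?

(s,t)=(3,2) is feasible, giving 26.
(s,t)=(4,0) is feasible, giving 24.
(s,t)=(3,1) is feasible, giving 22.
Maximum is 26 at (s,t)=(3,2).

26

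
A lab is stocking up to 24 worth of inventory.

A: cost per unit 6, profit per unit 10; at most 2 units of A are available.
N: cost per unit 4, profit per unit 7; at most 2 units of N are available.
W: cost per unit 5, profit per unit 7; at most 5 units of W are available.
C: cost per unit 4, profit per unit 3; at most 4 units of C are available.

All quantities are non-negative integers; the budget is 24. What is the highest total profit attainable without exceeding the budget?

38

This is a bounded integer knapsack.
Take 1×A, 2×N, and 2×W: cost 24 ≤ 24, profit 1·10 + 2·7 + 2·7 = 38.
N has the best ratio (7/4) and is taken to its limit of 2; remaining capacity is filled optimally with the others.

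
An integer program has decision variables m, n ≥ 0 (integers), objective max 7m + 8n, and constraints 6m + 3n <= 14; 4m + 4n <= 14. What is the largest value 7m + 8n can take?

24

Relaxing integrality, the LP optimum is 28.00 at (m,n) = (0, 3.5), which is not an integer point.
(m,n)=(0,3): 6·0+3·3=9≤14, 4·0+4·3=12≤14, objective 24.
(m,n)=(1,2): 6·1+3·2=12≤14, 4·1+4·2=12≤14, objective 23.
Maximum is 24 at (m,n)=(0,3).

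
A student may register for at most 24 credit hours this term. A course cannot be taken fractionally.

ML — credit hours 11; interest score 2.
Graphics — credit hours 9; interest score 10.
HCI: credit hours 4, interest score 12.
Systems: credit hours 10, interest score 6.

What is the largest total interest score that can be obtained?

ML + Graphics + HCI: credit hours 11 + 9 + 4 = 24 ≤ 24, interest score 2 + 10 + 12 = 24.
Graphics + HCI + Systems: credit hours 9 + 4 + 10 = 23 ≤ 24, interest score 10 + 12 + 6 = 28.
Graphics + HCI: credit hours 9 + 4 = 13 ≤ 24, interest score 10 + 12 = 22.
Best is Graphics, HCI, and Systems with total interest score 28.

28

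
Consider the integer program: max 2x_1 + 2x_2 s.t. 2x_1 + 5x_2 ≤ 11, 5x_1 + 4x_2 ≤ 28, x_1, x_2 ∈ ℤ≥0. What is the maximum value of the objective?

The continuous relaxation peaks at (5.5, 0) with value 11.00; rounding to a feasible lattice point costs some objective.
(x_1,x_2)=(5,0): 2·5+5·0=10≤11, 5·5+4·0=25≤28, objective 10.
(x_1,x_2)=(4,0): 2·4+5·0=8≤11, 5·4+4·0=20≤28, objective 8.
No feasible integer point exceeds 10.

10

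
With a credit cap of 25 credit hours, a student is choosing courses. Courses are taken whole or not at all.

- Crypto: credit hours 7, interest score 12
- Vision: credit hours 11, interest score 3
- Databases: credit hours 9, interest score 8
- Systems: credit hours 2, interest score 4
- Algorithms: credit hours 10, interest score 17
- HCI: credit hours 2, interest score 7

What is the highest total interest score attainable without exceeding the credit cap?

Allowing fractional choices, the relaxed optimum would be about 43.6, but courses are indivisible.
Crypto + Systems + Algorithms + HCI: credit hours 7 + 2 + 10 + 2 = 21 ≤ 25, interest score 12 + 4 + 17 + 7 = 40.
Databases + Systems + Algorithms + HCI: credit hours 9 + 2 + 10 + 2 = 23 ≤ 25, interest score 8 + 4 + 17 + 7 = 36.
Crypto + Algorithms + HCI: credit hours 7 + 10 + 2 = 19 ≤ 25, interest score 12 + 17 + 7 = 36.
Best is Crypto, Systems, Algorithms, and HCI with total interest score 40.

40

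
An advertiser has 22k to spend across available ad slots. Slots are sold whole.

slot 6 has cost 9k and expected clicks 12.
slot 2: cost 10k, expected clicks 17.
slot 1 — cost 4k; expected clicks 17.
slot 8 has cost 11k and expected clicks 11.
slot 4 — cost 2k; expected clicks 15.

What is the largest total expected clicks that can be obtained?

49

slot 6 + slot 1 + slot 4: cost 9 + 4 + 2 = 15 ≤ 22, expected clicks 12 + 17 + 15 = 44.
slot 6 + slot 2 + slot 4: cost 9 + 10 + 2 = 21 ≤ 22, expected clicks 12 + 17 + 15 = 44.
slot 2 + slot 1 + slot 4: cost 10 + 4 + 2 = 16 ≤ 22, expected clicks 17 + 17 + 15 = 49.
Best is slot 2, slot 1, and slot 4 with total expected clicks 49.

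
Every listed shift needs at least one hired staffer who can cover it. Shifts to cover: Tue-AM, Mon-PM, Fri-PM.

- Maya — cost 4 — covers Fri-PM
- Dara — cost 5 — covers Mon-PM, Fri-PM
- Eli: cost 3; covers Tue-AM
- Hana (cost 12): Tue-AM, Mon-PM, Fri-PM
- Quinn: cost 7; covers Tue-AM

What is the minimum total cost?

Choose Dara and Eli: together they cover Tue-AM, Mon-PM, Fri-PM — every shift.
Total cost: 5 + 3 = 8.
No cover costs less than 8.

8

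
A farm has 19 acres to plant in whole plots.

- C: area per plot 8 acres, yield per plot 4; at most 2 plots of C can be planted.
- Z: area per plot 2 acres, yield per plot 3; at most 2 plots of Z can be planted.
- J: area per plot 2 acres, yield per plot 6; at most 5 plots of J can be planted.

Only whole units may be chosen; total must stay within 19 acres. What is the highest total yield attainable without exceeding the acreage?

J has the best ratio (6/2); taking only J gives at most 5×6 = 30 (stopped by the supply cap of 5).
Mixing does better — 2×Z and 5×J: area 14 ≤ 19, yield 2·3 + 5·6 = 36.

36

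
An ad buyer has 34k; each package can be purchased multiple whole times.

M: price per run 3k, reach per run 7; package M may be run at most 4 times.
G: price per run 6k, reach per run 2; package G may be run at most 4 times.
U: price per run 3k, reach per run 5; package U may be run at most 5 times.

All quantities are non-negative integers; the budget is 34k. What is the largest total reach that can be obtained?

4×M, 1×G, and 5×U: price 33 ≤ 34, reach 4·7 + 1·2 + 5·5 = 55.
4×M and 5×U: price 27 ≤ 34, reach 4·7 + 5·5 = 53.
Best is 55.

55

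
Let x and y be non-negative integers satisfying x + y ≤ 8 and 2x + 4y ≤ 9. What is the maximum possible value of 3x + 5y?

(x,y)=(4,0): 1·4+1·0=4≤8, 2·4+4·0=8≤9, objective 12.
(x,y)=(3,0): 1·3+1·0=3≤8, 2·3+4·0=6≤9, objective 9.
Maximum is 12 at (x,y)=(4,0).

12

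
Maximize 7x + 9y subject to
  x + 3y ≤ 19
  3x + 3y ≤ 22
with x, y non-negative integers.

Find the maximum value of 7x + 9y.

Relaxing integrality, the LP optimum is 63.00 at (x,y) = (1.5, 5.83), which is not an integer point.
(x,y)=(1,6): 1·1+3·6=19≤19, 3·1+3·6=21≤22, objective 61.
(x,y)=(2,5): 1·2+3·5=17≤19, 3·2+3·5=21≤22, objective 59.
(x,y)=(0,6): 1·0+3·6=18≤19, 3·0+3·6=18≤22, objective 54.
(x,y)=(1,5): 1·1+3·5=16≤19, 3·1+3·5=18≤22, objective 52.
Maximum is 61 at (x,y)=(1,6).

61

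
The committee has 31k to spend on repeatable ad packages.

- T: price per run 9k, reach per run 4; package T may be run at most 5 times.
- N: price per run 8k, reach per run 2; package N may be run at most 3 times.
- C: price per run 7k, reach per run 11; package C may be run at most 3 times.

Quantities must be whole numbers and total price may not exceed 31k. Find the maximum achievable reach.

37

This is a bounded integer knapsack.
Take 1×T and 3×C: price 30 ≤ 31, reach 1·4 + 3·11 = 37.
C has the best ratio (11/7) and is taken to its limit of 3; remaining capacity is filled optimally with the others.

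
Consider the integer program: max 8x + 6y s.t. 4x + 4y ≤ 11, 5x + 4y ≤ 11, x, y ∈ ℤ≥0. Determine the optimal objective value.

16

(x,y)=(2,0) is feasible, giving 16.
(x,y)=(1,1) is feasible, giving 14.
(x,y)=(1,0) is feasible, giving 8.
Maximum is 16 at (x,y)=(2,0).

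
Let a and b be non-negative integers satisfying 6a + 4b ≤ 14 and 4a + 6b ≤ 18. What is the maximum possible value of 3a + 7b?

(a,b)=(0,3) is feasible, giving 21.
(a,b)=(1,2) is feasible, giving 17.
(a,b)=(0,2) is feasible, giving 14.
Maximum is 21 at (a,b)=(0,3).

21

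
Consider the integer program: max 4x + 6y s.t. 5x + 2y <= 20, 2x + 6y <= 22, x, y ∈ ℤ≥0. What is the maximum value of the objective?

26

(x,y)=(2,3) is feasible, giving 26.
(x,y)=(3,2) is feasible, giving 24.
Maximum is 26 at (x,y)=(2,3).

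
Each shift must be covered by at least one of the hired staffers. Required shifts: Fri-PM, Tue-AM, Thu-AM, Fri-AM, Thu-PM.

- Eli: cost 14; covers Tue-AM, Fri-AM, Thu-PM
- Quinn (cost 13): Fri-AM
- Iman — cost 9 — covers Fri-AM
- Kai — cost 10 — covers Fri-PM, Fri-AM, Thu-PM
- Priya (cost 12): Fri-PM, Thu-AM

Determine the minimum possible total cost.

The greedy cost-per-new-shift heuristic would pick Kai, Priya, and Eli for 36, but a cheaper cover exists.
Choose Eli and Priya: together they cover Fri-PM, Tue-AM, Thu-AM, Fri-AM, Thu-PM — every shift.
Total cost: 14 + 12 = 26.
No cover costs less than 26.

26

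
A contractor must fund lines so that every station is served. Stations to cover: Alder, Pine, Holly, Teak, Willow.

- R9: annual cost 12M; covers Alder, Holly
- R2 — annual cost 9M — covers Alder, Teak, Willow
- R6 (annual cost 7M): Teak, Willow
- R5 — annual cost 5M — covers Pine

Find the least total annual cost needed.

24

The greedy cost-per-new-station heuristic would pick R2, R5, and R9 for 26, but a cheaper cover exists.
Choose R9, R6, and R5: together they cover Alder, Pine, Holly, Teak, Willow — every station.
Total annual cost: 12 + 7 + 5 = 24.
No cover costs less than 24.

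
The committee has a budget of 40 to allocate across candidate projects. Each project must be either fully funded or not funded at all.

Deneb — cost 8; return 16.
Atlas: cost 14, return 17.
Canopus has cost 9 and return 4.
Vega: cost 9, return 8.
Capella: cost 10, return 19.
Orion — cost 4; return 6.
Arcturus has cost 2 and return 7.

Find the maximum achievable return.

65

Deneb + Atlas + Capella + Orion + Arcturus: cost 8 + 14 + 10 + 4 + 2 = 38 ≤ 40, return 16 + 17 + 19 + 6 + 7 = 65.
Deneb + Atlas + Capella + Orion: cost 8 + 14 + 10 + 4 = 36 ≤ 40, return 16 + 17 + 19 + 6 = 58.
Deneb + Atlas + Capella + Arcturus: cost 8 + 14 + 10 + 2 = 34 ≤ 40, return 16 + 17 + 19 + 7 = 59.
Best is Deneb, Atlas, Capella, Orion, and Arcturus with total return 65.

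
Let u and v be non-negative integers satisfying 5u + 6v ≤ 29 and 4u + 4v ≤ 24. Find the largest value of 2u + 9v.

(u,v)=(1,4): 5·1+6·4=29≤29, 4·1+4·4=20≤24, objective 38.
(u,v)=(0,4): 5·0+6·4=24≤29, 4·0+4·4=16≤24, objective 36.
(u,v)=(2,3): 5·2+6·3=28≤29, 4·2+4·3=20≤24, objective 31.
(u,v)=(1,3): 5·1+6·3=23≤29, 4·1+4·3=16≤24, objective 29.
The best lattice point is (1,4), giving 38.

38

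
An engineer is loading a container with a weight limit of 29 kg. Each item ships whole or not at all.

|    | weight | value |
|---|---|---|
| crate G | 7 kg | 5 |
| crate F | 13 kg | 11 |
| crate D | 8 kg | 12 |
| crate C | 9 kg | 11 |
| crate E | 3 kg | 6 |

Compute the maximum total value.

Allowing fractional choices, the relaxed optimum would be about 36.6, but items are indivisible.
crate F + crate D + crate E: weight 13 + 8 + 3 = 24 ≤ 29, value 11 + 12 + 6 = 29.
crate D + crate C + crate E: weight 8 + 9 + 3 = 20 ≤ 29, value 12 + 11 + 6 = 29.
crate G + crate D + crate C + crate E: weight 7 + 8 + 9 + 3 = 27 ≤ 29, value 5 + 12 + 11 + 6 = 34.
Best is crate G, crate D, crate C, and crate E with total value 34.

34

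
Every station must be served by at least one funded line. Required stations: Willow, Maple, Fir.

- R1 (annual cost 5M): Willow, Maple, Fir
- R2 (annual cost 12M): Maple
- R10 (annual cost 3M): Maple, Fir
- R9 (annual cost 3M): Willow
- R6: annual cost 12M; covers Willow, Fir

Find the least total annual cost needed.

5

This is an integer covering problem.
The greedy cost-per-new-station heuristic would pick R10 and R9 for 6, but a cheaper cover exists.
R1 alone covers Willow, Maple, Fir — every station.
Total annual cost: 5.
No cover costs less than 5.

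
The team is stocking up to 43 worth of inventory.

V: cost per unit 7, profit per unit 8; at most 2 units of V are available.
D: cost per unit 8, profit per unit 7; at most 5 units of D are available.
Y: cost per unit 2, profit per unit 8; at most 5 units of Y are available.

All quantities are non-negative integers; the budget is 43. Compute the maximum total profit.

This is a bounded integer knapsack.
Y has the best ratio (8/2); taking only Y gives at most 5×8 = 40 (stopped by the supply cap of 5).
Mixing does better — 2×V, 2×D, and 5×Y: cost 40 ≤ 43, profit 2·8 + 2·7 + 5·8 = 70.

70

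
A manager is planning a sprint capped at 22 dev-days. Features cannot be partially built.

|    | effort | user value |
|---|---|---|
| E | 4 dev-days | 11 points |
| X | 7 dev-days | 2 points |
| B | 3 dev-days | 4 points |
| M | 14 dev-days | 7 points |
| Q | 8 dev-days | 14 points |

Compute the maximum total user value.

31

Allowing fractional choices, the relaxed optimum would be about 32.5, but features are indivisible.
E + X + B + Q: effort 4 + 7 + 3 + 8 = 22 ≤ 22, user value 11 + 2 + 4 + 14 = 31.
E + X + Q: effort 4 + 7 + 8 = 19 ≤ 22, user value 11 + 2 + 14 = 27.
E + B + Q: effort 4 + 3 + 8 = 15 ≤ 22, user value 11 + 4 + 14 = 29.
Best is E, X, B, and Q with total user value 31.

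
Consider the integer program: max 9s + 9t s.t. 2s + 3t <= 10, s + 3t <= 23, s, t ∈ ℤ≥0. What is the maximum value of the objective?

45

(s,t)=(5,0): 2·5+3·0=10≤10, 1·5+3·0=5≤23, objective 45.
(s,t)=(4,0): 2·4+3·0=8≤10, 1·4+3·0=4≤23, objective 36.
Maximum is 45 at (s,t)=(5,0).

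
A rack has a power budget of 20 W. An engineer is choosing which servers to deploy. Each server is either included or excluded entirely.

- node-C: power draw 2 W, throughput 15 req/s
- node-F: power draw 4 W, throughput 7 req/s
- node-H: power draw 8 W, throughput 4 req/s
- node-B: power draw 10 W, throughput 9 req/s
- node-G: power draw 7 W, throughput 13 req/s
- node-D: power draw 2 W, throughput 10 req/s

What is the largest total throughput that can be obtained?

45

Take node-C, node-F, node-G, and node-D: power draw 2 + 4 + 7 + 2 = 15 ≤ 20, throughput 15 + 7 + 13 + 10 = 45.
No other feasible combination does better.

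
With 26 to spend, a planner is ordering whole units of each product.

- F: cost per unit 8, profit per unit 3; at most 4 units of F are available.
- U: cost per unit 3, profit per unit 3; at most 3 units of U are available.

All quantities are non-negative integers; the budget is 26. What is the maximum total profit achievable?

15

This is a bounded integer knapsack.
U has the best ratio (3/3); taking only U gives at most 3×3 = 9 (stopped by the supply cap of 3).
Mixing does better — 2×F and 3×U: cost 25 ≤ 26, profit 2·3 + 3·3 = 15.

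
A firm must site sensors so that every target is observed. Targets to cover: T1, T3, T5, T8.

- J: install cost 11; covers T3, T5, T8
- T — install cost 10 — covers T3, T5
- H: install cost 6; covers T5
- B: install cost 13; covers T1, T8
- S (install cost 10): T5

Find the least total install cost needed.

The greedy cost-per-new-target heuristic would pick J and B for 24, but a cheaper cover exists.
Choose T and B: together they cover T1, T3, T5, T8 — every target.
Total install cost: 10 + 13 = 23.
No cover costs less than 23.

23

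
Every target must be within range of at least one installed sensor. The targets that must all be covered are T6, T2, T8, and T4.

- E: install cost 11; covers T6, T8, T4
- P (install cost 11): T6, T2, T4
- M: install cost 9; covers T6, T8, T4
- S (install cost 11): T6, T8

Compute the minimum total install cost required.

20

Choose P and M: together they cover T6, T2, T8, T4 — every target.
Total install cost: 11 + 9 = 20.
No cover costs less than 20.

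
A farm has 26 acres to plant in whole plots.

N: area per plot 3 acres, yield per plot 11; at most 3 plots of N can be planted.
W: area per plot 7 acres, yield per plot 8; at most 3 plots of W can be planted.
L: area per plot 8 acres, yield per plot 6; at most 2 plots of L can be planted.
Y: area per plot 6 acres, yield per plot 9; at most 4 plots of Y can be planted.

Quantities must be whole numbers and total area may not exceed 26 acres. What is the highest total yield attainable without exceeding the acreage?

This is a bounded integer knapsack.
Take 3×N and 2×Y: area 21 ≤ 26, yield 3·11 + 2·9 = 51.
N has the best ratio (11/3) and is taken to its limit of 3; remaining capacity is filled optimally with the others.

51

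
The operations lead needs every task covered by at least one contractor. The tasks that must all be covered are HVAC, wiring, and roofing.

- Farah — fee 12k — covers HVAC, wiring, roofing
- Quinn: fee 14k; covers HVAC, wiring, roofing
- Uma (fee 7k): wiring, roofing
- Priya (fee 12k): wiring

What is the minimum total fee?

12

Farah alone covers HVAC, wiring, roofing — every task.
Total fee: 12.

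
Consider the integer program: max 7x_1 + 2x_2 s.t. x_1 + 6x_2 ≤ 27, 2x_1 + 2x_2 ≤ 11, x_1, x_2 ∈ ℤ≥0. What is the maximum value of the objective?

35

(x_1,x_2)=(5,0) is feasible, giving 35.
(x_1,x_2)=(4,1) is feasible, giving 30.
(x_1,x_2)=(4,0) is feasible, giving 28.
No feasible integer point exceeds 35.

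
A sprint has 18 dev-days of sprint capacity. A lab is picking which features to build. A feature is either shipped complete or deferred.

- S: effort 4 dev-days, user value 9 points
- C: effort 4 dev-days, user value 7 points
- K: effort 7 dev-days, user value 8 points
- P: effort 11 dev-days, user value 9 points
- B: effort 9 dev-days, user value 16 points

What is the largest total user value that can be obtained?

Allowing fractional choices, the relaxed optimum would be about 33.1, but features are indivisible.
S + B: effort 4 + 9 = 13 ≤ 18, user value 9 + 16 = 25.
S + C + B: effort 4 + 4 + 9 = 17 ≤ 18, user value 9 + 7 + 16 = 32.
Best is S, C, and B with total user value 32.

32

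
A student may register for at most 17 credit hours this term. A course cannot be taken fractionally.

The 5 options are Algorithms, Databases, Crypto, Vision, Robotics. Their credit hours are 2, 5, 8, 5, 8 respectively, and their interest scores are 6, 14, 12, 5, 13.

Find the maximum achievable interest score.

33

Allowing fractional choices, the relaxed optimum would be about 36.0, but courses are indivisible.
Algorithms + Databases + Robotics: credit hours 2 + 5 + 8 = 15 ≤ 17, interest score 6 + 14 + 13 = 33.
Algorithms + Databases + Crypto: credit hours 2 + 5 + 8 = 15 ≤ 17, interest score 6 + 14 + 12 = 32.
Databases + Robotics: credit hours 5 + 8 = 13 ≤ 17, interest score 14 + 13 = 27.
Best is Algorithms, Databases, and Robotics with total interest score 33.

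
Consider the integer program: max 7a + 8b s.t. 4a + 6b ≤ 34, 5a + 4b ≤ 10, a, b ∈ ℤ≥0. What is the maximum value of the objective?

Relaxing integrality, the LP optimum is 20.00 at (a,b) = (0, 2.5), which is not an integer point.
(a,b)=(0,2): 4·0+6·2=12≤34, 5·0+4·2=8≤10, objective 16.
(a,b)=(1,1): 4·1+6·1=10≤34, 5·1+4·1=9≤10, objective 15.
No feasible integer point exceeds 16.

16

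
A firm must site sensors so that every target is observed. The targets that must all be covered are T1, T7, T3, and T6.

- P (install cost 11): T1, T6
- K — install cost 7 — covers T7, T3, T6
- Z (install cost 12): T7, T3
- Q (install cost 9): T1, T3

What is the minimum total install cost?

This is an integer covering problem.
Choose K and Q: together they cover T1, T7, T3, T6 — every target.
Total install cost: 7 + 9 = 16.
No cover costs less than 16.

16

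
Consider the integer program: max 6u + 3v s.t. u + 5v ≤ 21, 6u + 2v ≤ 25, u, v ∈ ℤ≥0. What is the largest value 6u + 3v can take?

27

(u,v)=(3,3) is feasible, giving 27.
(u,v)=(3,2) is feasible, giving 24.
The best lattice point is (3,3), giving 27.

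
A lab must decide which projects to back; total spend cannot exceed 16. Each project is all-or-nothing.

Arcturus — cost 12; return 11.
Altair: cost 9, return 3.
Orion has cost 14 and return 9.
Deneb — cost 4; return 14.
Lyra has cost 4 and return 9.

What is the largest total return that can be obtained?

25

Allowing fractional choices, the relaxed optimum would be about 30.3, but projects are indivisible.
Deneb + Lyra: cost 4 + 4 = 8 ≤ 16, return 14 + 9 = 23.
Arcturus + Deneb: cost 12 + 4 = 16 ≤ 16, return 11 + 14 = 25.
Best is Arcturus and Deneb with total return 25.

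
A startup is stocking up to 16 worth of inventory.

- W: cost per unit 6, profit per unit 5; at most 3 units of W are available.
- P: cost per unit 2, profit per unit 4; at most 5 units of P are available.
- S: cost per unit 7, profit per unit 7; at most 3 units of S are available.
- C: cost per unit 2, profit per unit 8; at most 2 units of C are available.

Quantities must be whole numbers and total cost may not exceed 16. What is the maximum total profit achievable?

36

This is a bounded integer knapsack.
C has the best ratio (8/2); taking only C gives at most 2×8 = 16 (stopped by the supply cap of 2).
Mixing does better — 5×P and 2×C: cost 14 ≤ 16, profit 5·4 + 2·8 = 36.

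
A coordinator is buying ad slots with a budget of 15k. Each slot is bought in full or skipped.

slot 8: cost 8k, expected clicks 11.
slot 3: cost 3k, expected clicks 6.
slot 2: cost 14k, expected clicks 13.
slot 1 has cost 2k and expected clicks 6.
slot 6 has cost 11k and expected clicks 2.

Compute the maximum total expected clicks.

23

slot 8 + slot 3: cost 8 + 3 = 11 ≤ 15, expected clicks 11 + 6 = 17.
slot 8 + slot 3 + slot 1: cost 8 + 3 + 2 = 13 ≤ 15, expected clicks 11 + 6 + 6 = 23.
slot 8 + slot 1: cost 8 + 2 = 10 ≤ 15, expected clicks 11 + 6 = 17.
Best is slot 8, slot 3, and slot 1 with total expected clicks 23.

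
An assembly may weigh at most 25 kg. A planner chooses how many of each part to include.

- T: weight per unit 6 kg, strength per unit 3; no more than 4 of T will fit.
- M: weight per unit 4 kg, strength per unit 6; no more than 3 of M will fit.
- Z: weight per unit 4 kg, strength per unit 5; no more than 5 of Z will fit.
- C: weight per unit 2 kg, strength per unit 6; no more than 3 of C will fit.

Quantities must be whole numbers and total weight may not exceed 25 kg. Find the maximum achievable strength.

41

2×M, 2×Z, and 3×C: weight 22 ≤ 25, strength 2·6 + 2·5 + 3·6 = 40.
3×M, 1×Z, and 3×C: weight 22 ≤ 25, strength 3·6 + 1·5 + 3·6 = 41.
Best is 41.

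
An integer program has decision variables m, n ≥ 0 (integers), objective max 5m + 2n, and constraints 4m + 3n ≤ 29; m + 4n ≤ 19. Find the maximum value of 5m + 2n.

35

Relaxing integrality, the LP optimum is 36.25 at (m,n) = (7.25, 0), which is not an integer point.
(m,n)=(7,0): 4·7+3·0=28≤29, 1·7+4·0=7≤19, objective 35.
(m,n)=(6,1): 4·6+3·1=27≤29, 1·6+4·1=10≤19, objective 32.
(m,n)=(6,0): 4·6+3·0=24≤29, 1·6+4·0=6≤19, objective 30.
No feasible integer point exceeds 35.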